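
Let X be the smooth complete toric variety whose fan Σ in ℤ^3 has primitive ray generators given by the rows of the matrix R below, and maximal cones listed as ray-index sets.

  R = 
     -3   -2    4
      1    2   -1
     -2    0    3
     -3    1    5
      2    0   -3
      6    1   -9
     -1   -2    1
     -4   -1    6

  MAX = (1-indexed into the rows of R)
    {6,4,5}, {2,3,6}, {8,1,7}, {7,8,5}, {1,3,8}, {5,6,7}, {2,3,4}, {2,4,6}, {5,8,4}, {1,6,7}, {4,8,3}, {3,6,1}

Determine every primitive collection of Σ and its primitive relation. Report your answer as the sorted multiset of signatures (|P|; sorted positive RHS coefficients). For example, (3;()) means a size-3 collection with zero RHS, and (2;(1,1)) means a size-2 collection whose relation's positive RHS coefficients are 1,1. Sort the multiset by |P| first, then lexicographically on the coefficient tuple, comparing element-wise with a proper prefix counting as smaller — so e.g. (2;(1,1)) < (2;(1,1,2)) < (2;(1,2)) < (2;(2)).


The 11 primitive collections of Σ (r=8, n=3):

  {2,7}:  v_{2} + v_{7} = 0  so sig = (2;())
  {3,5}:  v_{3} + v_{5} = 0  so sig = (2;())
  {1,2}:  v_{1} + v_{2} = v_{3}  so sig = (2;(1))
  {1,5}:  v_{1} + v_{5} = v_{7}  so sig = (2;(1))
  {2,8}:  v_{2} + v_{8} = v_{4}  so sig = (2;(1))
  {3,7}:  v_{3} + v_{7} = v_{1}  so sig = (2;(1))
  {4,7}:  v_{4} + v_{7} = v_{8}  so sig = (2;(1))
  {6,8}:  v_{6} + v_{8} = v_{5}  so sig = (2;(1))
  {1,4}:  v_{1} + v_{4} = v_{3} + v_{8}  so sig = (2;(1,1))
  {2,5}:  v_{2} + v_{5} = v_{4} + v_{6}  so sig = (2;(1,1))
  {3,4,6}:  v_{3} + v_{4} + v_{6} = v_{2}  so sig = (3;(1))

Signatures (|P|; sorted positive RHS coefficients), sorted:
[(2;()), (2;()), (2;(1)), (2;(1)), (2;(1)), (2;(1)), (2;(1)), (2;(1)), (2;(1,1)), (2;(1,1)), (3;(1))]


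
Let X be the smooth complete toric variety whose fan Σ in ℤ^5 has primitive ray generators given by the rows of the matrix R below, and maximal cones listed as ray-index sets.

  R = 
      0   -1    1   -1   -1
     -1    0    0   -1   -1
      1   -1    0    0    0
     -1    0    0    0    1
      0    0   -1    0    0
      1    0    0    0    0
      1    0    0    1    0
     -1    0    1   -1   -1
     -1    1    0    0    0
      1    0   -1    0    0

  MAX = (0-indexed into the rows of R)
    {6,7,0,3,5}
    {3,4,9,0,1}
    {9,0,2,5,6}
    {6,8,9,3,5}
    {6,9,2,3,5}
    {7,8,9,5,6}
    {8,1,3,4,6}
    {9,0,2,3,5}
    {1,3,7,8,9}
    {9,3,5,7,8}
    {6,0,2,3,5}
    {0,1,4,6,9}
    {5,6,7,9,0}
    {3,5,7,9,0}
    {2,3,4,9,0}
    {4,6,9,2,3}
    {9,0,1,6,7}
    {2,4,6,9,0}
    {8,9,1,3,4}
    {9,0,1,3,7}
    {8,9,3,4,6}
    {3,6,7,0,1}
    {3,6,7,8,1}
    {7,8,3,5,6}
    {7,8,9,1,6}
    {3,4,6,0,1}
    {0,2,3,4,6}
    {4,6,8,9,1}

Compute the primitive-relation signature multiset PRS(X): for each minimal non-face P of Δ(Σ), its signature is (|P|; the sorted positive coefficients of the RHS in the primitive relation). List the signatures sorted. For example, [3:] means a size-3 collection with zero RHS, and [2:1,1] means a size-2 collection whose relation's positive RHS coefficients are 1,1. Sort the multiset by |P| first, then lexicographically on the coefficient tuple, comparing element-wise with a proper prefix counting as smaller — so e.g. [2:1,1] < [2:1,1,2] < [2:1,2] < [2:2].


|primitive collections| = 10. Relations:

  • {2,8}:  v_{2} + v_{8} = 0  so sig = [2:]
  • {0,8}:  v_{0} + v_{8} = v_{7}  so sig = [2:1]
  • {2,7}:  v_{2} + v_{7} = v_{0}  so sig = [2:1]
  • {4,5}:  v_{4} + v_{5} = v_{9}  so sig = [2:1]
  • {4,7}:  v_{4} + v_{7} = v_{1}  so sig = [2:1]
  • {1,2}:  v_{1} + v_{2} = v_{0} + v_{4}  so sig = [2:1,1]
  • {1,5}:  v_{1} + v_{5} = v_{7} + v_{9}  so sig = [2:1,1]
  • {3,6,7,9}:  v_{3} + v_{6} + v_{7} + v_{9} = 0  so sig = [4:]
  • {0,3,6,9}:  v_{0} + v_{3} + v_{6} + v_{9} = v_{2}  so sig = [4:1]
  • {1,3,6,9}:  v_{1} + v_{3} + v_{6} + v_{9} = v_{4}  so sig = [4:1]

Signatures (|P|; sorted positive RHS coefficients), sorted:
    |P|=2: 7 collections, coeffs (), (1), (1), (1), (1), (1,1), (1,1)
    |P|=4: 3 collections, coeffs (), (1), (1)


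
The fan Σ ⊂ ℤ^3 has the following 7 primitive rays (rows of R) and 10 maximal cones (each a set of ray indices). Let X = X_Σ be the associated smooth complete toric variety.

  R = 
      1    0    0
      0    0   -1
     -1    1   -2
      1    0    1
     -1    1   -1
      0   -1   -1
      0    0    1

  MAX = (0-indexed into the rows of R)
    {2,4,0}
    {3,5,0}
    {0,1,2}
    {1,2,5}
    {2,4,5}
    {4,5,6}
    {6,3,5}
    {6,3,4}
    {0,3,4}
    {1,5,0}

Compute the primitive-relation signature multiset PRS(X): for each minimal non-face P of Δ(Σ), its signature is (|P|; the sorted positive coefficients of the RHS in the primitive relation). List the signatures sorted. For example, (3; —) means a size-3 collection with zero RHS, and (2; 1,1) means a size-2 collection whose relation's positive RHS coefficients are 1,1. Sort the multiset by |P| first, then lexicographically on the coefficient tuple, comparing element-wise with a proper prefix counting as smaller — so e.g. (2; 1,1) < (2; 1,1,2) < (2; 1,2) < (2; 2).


|primitive collections| = 9. Relations:

  P = {1,6}:  v_{1} + v_{6} = 0  ⇒ sig = (2; —)
  P = {0,6}:  v_{0} + v_{6} = v_{3}  ⇒ sig = (2; 1)
  P = {1,3}:  v_{1} + v_{3} = v_{0}  ⇒ sig = (2; 1)
  P = {1,4}:  v_{1} + v_{4} = v_{2}  ⇒ sig = (2; 1)
  P = {2,6}:  v_{2} + v_{6} = v_{4}  ⇒ sig = (2; 1)
  P = {2,3}:  v_{2} + v_{3} = v_{0} + v_{4}  ⇒ sig = (2; 1,1)
  P = {3,4,5}:  v_{3} + v_{4} + v_{5} = v_{1}  ⇒ sig = (3; 1)
  P = {0,4,5}:  v_{0} + v_{4} + v_{5} = 2·v_{1}  ⇒ sig = (3; 2)
  P = {0,2,5}:  v_{0} + v_{2} + v_{5} = 3·v_{1}  ⇒ sig = (3; 3)

Sorted signature multiset PRS(X):
    (2; —)
    (2; 1)
    (2; 1)
    (2; 1)
    (2; 1)
    (2; 1,1)
    (3; 1)
    (3; 2)
    (3; 3)


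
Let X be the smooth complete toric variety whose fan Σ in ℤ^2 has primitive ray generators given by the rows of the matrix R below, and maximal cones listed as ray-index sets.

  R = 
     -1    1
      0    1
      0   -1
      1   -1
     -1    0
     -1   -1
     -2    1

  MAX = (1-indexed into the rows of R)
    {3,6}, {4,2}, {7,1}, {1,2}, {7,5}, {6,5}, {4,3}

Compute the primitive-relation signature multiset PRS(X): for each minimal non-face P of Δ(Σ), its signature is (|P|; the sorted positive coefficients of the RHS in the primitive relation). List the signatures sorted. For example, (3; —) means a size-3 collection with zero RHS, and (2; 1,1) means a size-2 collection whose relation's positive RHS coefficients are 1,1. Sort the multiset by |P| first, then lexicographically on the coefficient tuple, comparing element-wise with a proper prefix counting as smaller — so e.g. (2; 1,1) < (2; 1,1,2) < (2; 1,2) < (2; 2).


Primitive collections (14):

  • {1,4}:  v_{1} + v_{4} = 0  ⇒ sig = (2; —)
  • {2,3}:  v_{2} + v_{3} = 0  ⇒ sig = (2; —)
  • {1,3}:  v_{1} + v_{3} = v_{5}  ⇒ sig = (2; 1)
  • {1,5}:  v_{1} + v_{5} = v_{7}  ⇒ sig = (2; 1)
  • {2,5}:  v_{2} + v_{5} = v_{1}  ⇒ sig = (2; 1)
  • {2,6}:  v_{2} + v_{6} = v_{5}  ⇒ sig = (2; 1)
  • {3,5}:  v_{3} + v_{5} = v_{6}  ⇒ sig = (2; 1)
  • {4,5}:  v_{4} + v_{5} = v_{3}  ⇒ sig = (2; 1)
  • {4,7}:  v_{4} + v_{7} = v_{5}  ⇒ sig = (2; 1)
  • {1,6}:  v_{1} + v_{6} = 2·v_{5}  ⇒ sig = (2; 2)
  • {2,7}:  v_{2} + v_{7} = 2·v_{1}  ⇒ sig = (2; 2)
  • {3,7}:  v_{3} + v_{7} = 2·v_{5}  ⇒ sig = (2; 2)
  • {4,6}:  v_{4} + v_{6} = 2·v_{3}  ⇒ sig = (2; 2)
  • {6,7}:  v_{6} + v_{7} = 3·v_{5}  ⇒ sig = (2; 3)

Hence PRS(X_Σ) =
    (2; —)
    (2; —)
    (2; 1)
    (2; 1)
    (2; 1)
    (2; 1)
    (2; 1)
    (2; 1)
    (2; 1)
    (2; 2)
    (2; 2)
    (2; 2)
    (2; 2)
    (2; 3)


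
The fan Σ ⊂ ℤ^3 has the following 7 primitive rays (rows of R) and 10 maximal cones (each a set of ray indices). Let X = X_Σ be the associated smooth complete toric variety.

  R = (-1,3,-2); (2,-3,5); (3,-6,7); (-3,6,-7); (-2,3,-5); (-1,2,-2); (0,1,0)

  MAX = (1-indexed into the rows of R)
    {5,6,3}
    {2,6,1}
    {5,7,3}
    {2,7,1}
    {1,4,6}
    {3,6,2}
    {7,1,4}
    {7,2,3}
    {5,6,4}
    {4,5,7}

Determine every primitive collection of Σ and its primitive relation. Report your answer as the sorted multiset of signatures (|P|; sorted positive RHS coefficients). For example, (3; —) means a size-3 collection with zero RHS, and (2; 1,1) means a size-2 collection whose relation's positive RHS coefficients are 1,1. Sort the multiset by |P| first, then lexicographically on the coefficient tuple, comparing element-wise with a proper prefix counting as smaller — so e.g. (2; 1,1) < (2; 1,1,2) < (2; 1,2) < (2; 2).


Σ has 6 primitive collections:

  {2,5}:  v_{2} + v_{5} = 0  ⟹  sig = (2; —)
  {3,4}:  v_{3} + v_{4} = 0  ⟹  sig = (2; —)
  {1,3}:  v_{1} + v_{3} = v_{2}  ⟹  sig = (2; 1)
  {1,5}:  v_{1} + v_{5} = v_{4}  ⟹  sig = (2; 1)
  {2,4}:  v_{2} + v_{4} = v_{1}  ⟹  sig = (2; 1)
  {6,7}:  v_{6} + v_{7} = v_{1}  ⟹  sig = (2; 1)

Signatures (|P|; sorted positive RHS coefficients), sorted:
{ (2; —) ×2,  (2; 1) ×4 }


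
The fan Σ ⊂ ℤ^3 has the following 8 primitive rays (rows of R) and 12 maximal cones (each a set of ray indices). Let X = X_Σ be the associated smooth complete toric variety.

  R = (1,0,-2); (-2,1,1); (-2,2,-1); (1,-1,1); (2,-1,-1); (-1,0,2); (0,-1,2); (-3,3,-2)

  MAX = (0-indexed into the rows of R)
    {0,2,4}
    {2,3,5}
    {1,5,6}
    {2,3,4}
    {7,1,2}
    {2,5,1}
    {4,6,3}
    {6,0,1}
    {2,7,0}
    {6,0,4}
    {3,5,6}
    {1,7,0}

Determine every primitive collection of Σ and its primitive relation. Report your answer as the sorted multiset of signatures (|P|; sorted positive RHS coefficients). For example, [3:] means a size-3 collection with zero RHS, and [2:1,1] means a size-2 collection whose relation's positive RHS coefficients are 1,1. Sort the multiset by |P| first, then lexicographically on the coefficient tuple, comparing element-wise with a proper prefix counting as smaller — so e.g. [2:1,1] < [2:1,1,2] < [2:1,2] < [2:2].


The 11 primitive collections of Σ (r=8, n=3):

  {0,5}:  v_{0} + v_{5} = 0  ⇒ sig = [2:]
  {1,4}:  v_{1} + v_{4} = 0  ⇒ sig = [2:]
  {0,3}:  v_{0} + v_{3} = v_{4}  ⇒ sig = [2:1]
  {1,3}:  v_{1} + v_{3} = v_{5}  ⇒ sig = [2:1]
  {2,6}:  v_{2} + v_{6} = v_{1}  ⇒ sig = [2:1]
  {3,7}:  v_{3} + v_{7} = v_{2}  ⇒ sig = [2:1]
  {4,5}:  v_{4} + v_{5} = v_{3}  ⇒ sig = [2:1]
  {4,7}:  v_{4} + v_{7} = v_{0} + v_{2}  ⇒ sig = [2:1,1]
  {5,7}:  v_{5} + v_{7} = v_{1} + v_{2}  ⇒ sig = [2:1,1]
  {6,7}:  v_{6} + v_{7} = v_{0} + 2·v_{1}  ⇒ sig = [2:1,2]
  {0,1,2}:  v_{0} + v_{1} + v_{2} = v_{7}  ⇒ sig = [3:1]

Sorted signature multiset PRS(X):
    |P|=2: 10 collections, coeffs (), (), (1), (1), (1), (1), (1), (1,1), (1,1), (1,2)
    |P|=3: 1 collection, coeffs (1)


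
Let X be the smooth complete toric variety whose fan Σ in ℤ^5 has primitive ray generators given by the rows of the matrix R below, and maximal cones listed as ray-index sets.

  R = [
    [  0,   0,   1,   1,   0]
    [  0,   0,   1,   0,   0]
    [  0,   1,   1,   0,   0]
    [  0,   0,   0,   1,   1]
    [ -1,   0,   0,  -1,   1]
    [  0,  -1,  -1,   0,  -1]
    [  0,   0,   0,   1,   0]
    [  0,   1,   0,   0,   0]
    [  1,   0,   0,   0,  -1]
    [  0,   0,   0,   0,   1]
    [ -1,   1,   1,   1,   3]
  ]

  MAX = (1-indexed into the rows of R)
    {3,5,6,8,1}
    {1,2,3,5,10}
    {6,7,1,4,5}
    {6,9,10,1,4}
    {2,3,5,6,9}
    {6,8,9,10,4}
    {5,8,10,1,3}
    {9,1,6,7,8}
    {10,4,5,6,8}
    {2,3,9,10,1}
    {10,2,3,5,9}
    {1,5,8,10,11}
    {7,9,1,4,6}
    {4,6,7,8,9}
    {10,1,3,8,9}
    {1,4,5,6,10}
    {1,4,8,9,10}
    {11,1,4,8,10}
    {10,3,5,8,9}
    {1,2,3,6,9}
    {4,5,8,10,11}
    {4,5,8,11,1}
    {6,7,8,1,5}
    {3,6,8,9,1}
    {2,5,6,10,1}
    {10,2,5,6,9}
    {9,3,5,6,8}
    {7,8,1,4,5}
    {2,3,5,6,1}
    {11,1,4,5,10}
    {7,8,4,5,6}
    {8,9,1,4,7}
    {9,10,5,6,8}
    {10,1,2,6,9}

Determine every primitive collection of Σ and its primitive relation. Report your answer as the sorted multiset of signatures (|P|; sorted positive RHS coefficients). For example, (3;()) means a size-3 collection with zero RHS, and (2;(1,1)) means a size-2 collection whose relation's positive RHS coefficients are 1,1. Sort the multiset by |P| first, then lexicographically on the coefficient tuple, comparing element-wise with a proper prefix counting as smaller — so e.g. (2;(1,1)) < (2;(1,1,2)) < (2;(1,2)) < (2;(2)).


|primitive collections| = 18. Relations:

  P={2,7}:  v_{2} + v_{7} = v_{1} ; sig = (2;(1))
  P={2,8}:  v_{2} + v_{8} = v_{3} ; sig = (2;(1))
  P={7,10}:  v_{7} + v_{10} = v_{4} ; sig = (2;(1))
  P={2,4}:  v_{2} + v_{4} = v_{1} + v_{10} ; sig = (2;(1,1))
  P={3,7}:  v_{3} + v_{7} = v_{1} + v_{8} ; sig = (2;(1,1))
  P={3,4}:  v_{3} + v_{4} = v_{1} + v_{8} + v_{10} ; sig = (2;(1,1,1))
  P={6,11}:  v_{6} + v_{11} = v_{4} + v_{5} + v_{7} ; sig = (2;(1,1,1))
  P={7,11}:  v_{7} + v_{11} = v_{1} + 2·v_{4} + v_{5} + v_{8} ; sig = (2;(1,1,1,2))
  P={9,11}:  v_{9} + v_{11} = v_{1} + v_{8} + 2·v_{10} ; sig = (2;(1,1,2))
  P={2,11}:  v_{2} + v_{11} = 2·v_{1} + v_{5} + v_{8} + 2·v_{10} ; sig = (2;(1,1,2,2))
  P={3,11}:  v_{3} + v_{11} = 2·v_{1} + v_{5} + 2·v_{8} + 2·v_{10} ; sig = (2;(1,2,2,2))
  P={3,6,10}:  v_{3} + v_{6} + v_{10} = 0 ; sig = (3;())
  P={5,7,9}:  v_{5} + v_{7} + v_{9} = 0 ; sig = (3;())
  P={1,5,9}:  v_{1} + v_{5} + v_{9} = v_{2} ; sig = (3;(1))
  P={4,5,9}:  v_{4} + v_{5} + v_{9} = v_{10} ; sig = (3;(1))
  P={1,6,8,10}:  v_{1} + v_{6} + v_{8} + v_{10} = v_{7} ; sig = (4;(1))
  P={1,4,6,8}:  v_{1} + v_{4} + v_{6} + v_{8} = 2·v_{7} ; sig = (4;(2))
  P={1,4,5,8,10}:  v_{1} + v_{4} + v_{5} + v_{8} + v_{10} = v_{11} ; sig = (5;(1))

Signatures (|P|; sorted positive RHS coefficients), sorted:
    (2;(1))
    (2;(1))
    (2;(1))
    (2;(1,1))
    (2;(1,1))
    (2;(1,1,1))
    (2;(1,1,1))
    (2;(1,1,1,2))
    (2;(1,1,2))
    (2;(1,1,2,2))
    (2;(1,2,2,2))
    (3;())
    (3;())
    (3;(1))
    (3;(1))
    (4;(1))
    (4;(2))
    (5;(1))


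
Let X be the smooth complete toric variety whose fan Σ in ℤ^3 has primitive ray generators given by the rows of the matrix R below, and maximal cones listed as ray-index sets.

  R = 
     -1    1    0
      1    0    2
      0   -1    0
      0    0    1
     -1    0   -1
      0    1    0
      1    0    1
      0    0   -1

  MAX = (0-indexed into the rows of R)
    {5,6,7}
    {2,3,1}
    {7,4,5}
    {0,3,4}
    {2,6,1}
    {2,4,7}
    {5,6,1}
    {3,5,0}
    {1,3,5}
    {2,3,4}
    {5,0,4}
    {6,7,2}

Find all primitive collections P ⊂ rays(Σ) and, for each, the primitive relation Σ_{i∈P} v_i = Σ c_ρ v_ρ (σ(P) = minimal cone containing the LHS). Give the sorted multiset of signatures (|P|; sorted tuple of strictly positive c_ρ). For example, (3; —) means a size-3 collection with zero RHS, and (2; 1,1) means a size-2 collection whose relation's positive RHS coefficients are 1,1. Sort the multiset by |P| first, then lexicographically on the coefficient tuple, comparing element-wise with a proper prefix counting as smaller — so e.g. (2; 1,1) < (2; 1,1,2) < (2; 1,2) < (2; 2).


Primitive collections (11):

  {2,5}:  v_{2} + v_{5} = 0  so sig = (2; —)
  {3,7}:  v_{3} + v_{7} = 0  so sig = (2; —)
  {4,6}:  v_{4} + v_{6} = 0  so sig = (2; —)
  {1,4}:  v_{1} + v_{4} = v_{3}  so sig = (2; 1)
  {1,7}:  v_{1} + v_{7} = v_{6}  so sig = (2; 1)
  {3,6}:  v_{3} + v_{6} = v_{1}  so sig = (2; 1)
  {0,2}:  v_{0} + v_{2} = v_{3} + v_{4}  so sig = (2; 1,1)
  {0,6}:  v_{0} + v_{6} = v_{3} + v_{5}  so sig = (2; 1,1)
  {0,7}:  v_{0} + v_{7} = v_{4} + v_{5}  so sig = (2; 1,1)
  {0,1}:  v_{0} + v_{1} = 2·v_{3} + v_{5}  so sig = (2; 1,2)
  {3,4,5}:  v_{3} + v_{4} + v_{5} = v_{0}  so sig = (3; 1)

Hence PRS(X_Σ) =
[(2; —), (2; —), (2; —), (2; 1), (2; 1), (2; 1), (2; 1,1), (2; 1,1), (2; 1,1), (2; 1,2), (3; 1)]


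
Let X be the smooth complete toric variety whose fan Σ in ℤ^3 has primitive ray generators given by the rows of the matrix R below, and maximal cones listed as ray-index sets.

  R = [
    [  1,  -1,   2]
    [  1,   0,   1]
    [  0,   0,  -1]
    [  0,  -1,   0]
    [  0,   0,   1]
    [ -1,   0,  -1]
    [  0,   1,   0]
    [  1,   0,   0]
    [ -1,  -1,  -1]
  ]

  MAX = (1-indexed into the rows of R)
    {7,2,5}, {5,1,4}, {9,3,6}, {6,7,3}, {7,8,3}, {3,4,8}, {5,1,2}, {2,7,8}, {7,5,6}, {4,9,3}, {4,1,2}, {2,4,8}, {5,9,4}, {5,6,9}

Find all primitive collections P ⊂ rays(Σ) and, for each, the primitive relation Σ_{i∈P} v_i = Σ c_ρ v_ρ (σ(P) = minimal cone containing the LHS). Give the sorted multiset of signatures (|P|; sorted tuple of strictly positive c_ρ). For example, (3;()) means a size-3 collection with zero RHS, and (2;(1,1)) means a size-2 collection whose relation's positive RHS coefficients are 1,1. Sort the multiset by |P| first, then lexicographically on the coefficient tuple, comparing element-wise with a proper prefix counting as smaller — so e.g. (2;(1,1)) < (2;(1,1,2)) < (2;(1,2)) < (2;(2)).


The 16 primitive collections of Σ (r=9, n=3):

  P = {2,6}:  v_{2} + v_{6} = 0  ⟹  sig = (2;())
  P = {3,5}:  v_{3} + v_{5} = 0  ⟹  sig = (2;())
  P = {4,7}:  v_{4} + v_{7} = 0  ⟹  sig = (2;())
  P = {2,3}:  v_{2} + v_{3} = v_{8}  ⟹  sig = (2;(1))
  P = {2,9}:  v_{2} + v_{9} = v_{4}  ⟹  sig = (2;(1))
  P = {4,6}:  v_{4} + v_{6} = v_{9}  ⟹  sig = (2;(1))
  P = {5,8}:  v_{5} + v_{8} = v_{2}  ⟹  sig = (2;(1))
  P = {6,8}:  v_{6} + v_{8} = v_{3}  ⟹  sig = (2;(1))
  P = {7,9}:  v_{7} + v_{9} = v_{6}  ⟹  sig = (2;(1))
  P = {1,3}:  v_{1} + v_{3} = v_{2} + v_{4}  ⟹  sig = (2;(1,1))
  P = {1,6}:  v_{1} + v_{6} = v_{4} + v_{5}  ⟹  sig = (2;(1,1))
  P = {1,7}:  v_{1} + v_{7} = v_{2} + v_{5}  ⟹  sig = (2;(1,1))
  P = {8,9}:  v_{8} + v_{9} = v_{3} + v_{4}  ⟹  sig = (2;(1,1))
  P = {1,8}:  v_{1} + v_{8} = 2·v_{2} + v_{4}  ⟹  sig = (2;(1,2))
  P = {1,9}:  v_{1} + v_{9} = 2·v_{4} + v_{5}  ⟹  sig = (2;(1,2))
  P = {2,4,5}:  v_{2} + v_{4} + v_{5} = v_{1}  ⟹  sig = (3;(1))

Hence PRS(X_Σ) =
    |P|=2: 15 collections, coeffs (), (), (), (1), (1), (1), (1), (1), (1), (1,1), (1,1), (1,1), (1,1), (1,2), (1,2)
    |P|=3: 1 collection, coeffs (1)


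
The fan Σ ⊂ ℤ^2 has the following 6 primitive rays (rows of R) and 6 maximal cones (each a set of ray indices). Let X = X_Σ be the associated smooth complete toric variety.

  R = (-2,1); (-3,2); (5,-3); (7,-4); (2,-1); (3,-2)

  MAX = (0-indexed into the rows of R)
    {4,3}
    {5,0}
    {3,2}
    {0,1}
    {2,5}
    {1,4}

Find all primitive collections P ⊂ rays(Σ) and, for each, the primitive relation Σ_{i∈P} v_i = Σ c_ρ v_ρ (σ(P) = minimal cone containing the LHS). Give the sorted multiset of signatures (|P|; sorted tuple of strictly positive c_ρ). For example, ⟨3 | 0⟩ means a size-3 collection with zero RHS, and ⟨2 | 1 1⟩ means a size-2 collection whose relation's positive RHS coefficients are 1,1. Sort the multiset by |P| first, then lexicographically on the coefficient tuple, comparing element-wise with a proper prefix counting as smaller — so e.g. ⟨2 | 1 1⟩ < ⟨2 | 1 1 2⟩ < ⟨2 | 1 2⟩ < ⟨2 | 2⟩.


9 collections generate NE(X_Σ); each relation:

  P = {0,4}:  v_{0} + v_{4} = 0  →  sig = ⟨2 | 0⟩
  P = {1,5}:  v_{1} + v_{5} = 0  →  sig = ⟨2 | 0⟩
  P = {0,2}:  v_{0} + v_{2} = v_{5}  →  sig = ⟨2 | 1⟩
  P = {0,3}:  v_{0} + v_{3} = v_{2}  →  sig = ⟨2 | 1⟩
  P = {1,2}:  v_{1} + v_{2} = v_{4}  →  sig = ⟨2 | 1⟩
  P = {2,4}:  v_{2} + v_{4} = v_{3}  →  sig = ⟨2 | 1⟩
  P = {4,5}:  v_{4} + v_{5} = v_{2}  →  sig = ⟨2 | 1⟩
  P = {1,3}:  v_{1} + v_{3} = 2·v_{4}  →  sig = ⟨2 | 2⟩
  P = {3,5}:  v_{3} + v_{5} = 2·v_{2}  →  sig = ⟨2 | 2⟩

Sorted signature multiset PRS(X):
[⟨2 | 0⟩, ⟨2 | 0⟩, ⟨2 | 1⟩, ⟨2 | 1⟩, ⟨2 | 1⟩, ⟨2 | 1⟩, ⟨2 | 1⟩, ⟨2 | 2⟩, ⟨2 | 2⟩]


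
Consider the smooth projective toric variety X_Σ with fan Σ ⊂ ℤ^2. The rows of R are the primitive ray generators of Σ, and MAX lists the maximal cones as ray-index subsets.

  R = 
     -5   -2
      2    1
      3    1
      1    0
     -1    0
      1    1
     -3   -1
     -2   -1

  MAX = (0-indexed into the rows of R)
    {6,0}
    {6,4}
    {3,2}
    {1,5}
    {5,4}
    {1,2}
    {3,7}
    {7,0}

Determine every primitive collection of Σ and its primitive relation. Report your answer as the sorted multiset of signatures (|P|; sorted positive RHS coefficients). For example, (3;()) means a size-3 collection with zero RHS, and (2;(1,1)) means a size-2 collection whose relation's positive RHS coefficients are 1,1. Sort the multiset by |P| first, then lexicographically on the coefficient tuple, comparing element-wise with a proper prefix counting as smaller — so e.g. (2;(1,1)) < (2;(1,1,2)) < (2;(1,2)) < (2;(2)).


20 collections generate NE(X_Σ); each relation:

  P = {1,7}:  v_{1} + v_{7} = 0 ; sig = (2;())
  P = {2,6}:  v_{2} + v_{6} = 0 ; sig = (2;())
  P = {3,4}:  v_{3} + v_{4} = 0 ; sig = (2;())
  P = {0,1}:  v_{0} + v_{1} = v_{6} ; sig = (2;(1))
  P = {0,2}:  v_{0} + v_{2} = v_{7} ; sig = (2;(1))
  P = {1,3}:  v_{1} + v_{3} = v_{2} ; sig = (2;(1))
  P = {1,4}:  v_{1} + v_{4} = v_{5} ; sig = (2;(1))
  P = {1,6}:  v_{1} + v_{6} = v_{4} ; sig = (2;(1))
  P = {2,4}:  v_{2} + v_{4} = v_{1} ; sig = (2;(1))
  P = {2,7}:  v_{2} + v_{7} = v_{3} ; sig = (2;(1))
  P = {3,5}:  v_{3} + v_{5} = v_{1} ; sig = (2;(1))
  P = {3,6}:  v_{3} + v_{6} = v_{7} ; sig = (2;(1))
  P = {4,7}:  v_{4} + v_{7} = v_{6} ; sig = (2;(1))
  P = {5,7}:  v_{5} + v_{7} = v_{4} ; sig = (2;(1))
  P = {6,7}:  v_{6} + v_{7} = v_{0} ; sig = (2;(1))
  P = {0,5}:  v_{0} + v_{5} = v_{4} + v_{6} ; sig = (2;(1,1))
  P = {0,3}:  v_{0} + v_{3} = 2·v_{7} ; sig = (2;(2))
  P = {0,4}:  v_{0} + v_{4} = 2·v_{6} ; sig = (2;(2))
  P = {2,5}:  v_{2} + v_{5} = 2·v_{1} ; sig = (2;(2))
  P = {5,6}:  v_{5} + v_{6} = 2·v_{4} ; sig = (2;(2))

Signatures (|P|; sorted positive RHS coefficients), sorted:
    |P|=2: 20 collections, coeffs (), (), (), (1), (1), (1), (1), (1), (1), (1), (1), (1), (1), (1), (1), (1,1), (2), (2), (2), (2)


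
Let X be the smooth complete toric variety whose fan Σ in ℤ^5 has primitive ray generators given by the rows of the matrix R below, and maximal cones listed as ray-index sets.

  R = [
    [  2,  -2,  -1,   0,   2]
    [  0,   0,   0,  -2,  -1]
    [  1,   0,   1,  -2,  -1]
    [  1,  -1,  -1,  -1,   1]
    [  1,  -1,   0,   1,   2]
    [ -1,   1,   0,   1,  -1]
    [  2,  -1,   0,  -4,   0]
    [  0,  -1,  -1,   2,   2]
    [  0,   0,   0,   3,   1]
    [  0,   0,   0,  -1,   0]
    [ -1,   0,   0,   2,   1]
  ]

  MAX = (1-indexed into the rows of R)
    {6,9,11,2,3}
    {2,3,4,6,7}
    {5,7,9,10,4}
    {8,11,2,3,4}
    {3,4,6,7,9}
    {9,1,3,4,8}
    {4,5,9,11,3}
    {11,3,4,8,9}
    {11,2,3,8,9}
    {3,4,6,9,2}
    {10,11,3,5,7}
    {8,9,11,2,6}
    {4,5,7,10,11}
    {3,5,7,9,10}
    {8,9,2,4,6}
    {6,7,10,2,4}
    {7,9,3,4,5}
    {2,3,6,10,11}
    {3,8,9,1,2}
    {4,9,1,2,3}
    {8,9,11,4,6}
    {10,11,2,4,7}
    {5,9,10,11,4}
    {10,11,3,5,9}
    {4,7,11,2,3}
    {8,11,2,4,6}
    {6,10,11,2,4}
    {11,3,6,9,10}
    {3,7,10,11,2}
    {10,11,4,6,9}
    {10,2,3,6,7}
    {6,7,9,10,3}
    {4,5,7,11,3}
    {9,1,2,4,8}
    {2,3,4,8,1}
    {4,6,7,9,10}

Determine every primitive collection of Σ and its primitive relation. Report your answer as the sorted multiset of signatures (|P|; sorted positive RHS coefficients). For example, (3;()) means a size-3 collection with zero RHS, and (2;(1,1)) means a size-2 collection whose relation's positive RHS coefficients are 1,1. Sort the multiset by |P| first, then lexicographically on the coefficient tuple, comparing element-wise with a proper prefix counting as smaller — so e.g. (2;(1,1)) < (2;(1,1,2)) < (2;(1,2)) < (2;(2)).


|primitive collections| = 19. Relations:

  P = {5,6}:  v_{5} + v_{6} = v_{9} + v_{10} — sig = (2;(1,1))
  P = {8,10}:  v_{8} + v_{10} = v_{4} + v_{11} — sig = (2;(1,1))
  P = {1,10}:  v_{1} + v_{10} = v_{3} + v_{4} + v_{8} — sig = (2;(1,1,1))
  P = {2,5}:  v_{2} + v_{5} = v_{3} + v_{4} + v_{11} — sig = (2;(1,1,1))
  P = {1,5}:  v_{1} + v_{5} = 2·v_{3} + 2·v_{4} + v_{8} + v_{9} + v_{11} — sig = (2;(1,1,1,2,2))
  P = {7,8}:  v_{7} + v_{8} = v_{3} + 2·v_{4} + v_{11} — sig = (2;(1,1,2))
  P = {5,8}:  v_{5} + v_{8} = v_{3} + 2·v_{4} + v_{9} + 2·v_{11} — sig = (2;(1,1,2,2))
  P = {1,11}:  v_{1} + v_{11} = v_{3} + 2·v_{8} — sig = (2;(1,2))
  P = {1,6}:  v_{1} + v_{6} = 2·v_{2} + v_{4} + 2·v_{9} — sig = (2;(1,2,2))
  P = {1,7}:  v_{1} + v_{7} = 2·v_{3} + 2·v_{4} + v_{8} — sig = (2;(1,2,2))
  P = {2,9,10}:  v_{2} + v_{9} + v_{10} = 0 — sig = (3;())
  P = {3,4,10}:  v_{3} + v_{4} + v_{10} = v_{7} — sig = (3;(1))
  P = {6,7,11}:  v_{6} + v_{7} + v_{11} = v_{10} — sig = (3;(1))
  P = {7,9,11}:  v_{7} + v_{9} + v_{11} = v_{5} — sig = (3;(1))
  P = {2,7,9}:  v_{2} + v_{7} + v_{9} = v_{3} + v_{4} — sig = (3;(1,1))
  P = {3,6,8}:  v_{3} + v_{6} + v_{8} = v_{2} + v_{9} — sig = (3;(1,1))
  P = {3,4,6,11}:  v_{3} + v_{4} + v_{6} + v_{11} = 0 — sig = (4;())
  P = {2,4,9,11}:  v_{2} + v_{4} + v_{9} + v_{11} = v_{8} — sig = (4;(1))
  P = {2,3,4,8,9}:  v_{2} + v_{3} + v_{4} + v_{8} + v_{9} = v_{1} — sig = (5;(1))

Hence PRS(X_Σ) =
{ (2;(1,1)) ×2,  (2;(1,1,1)) ×2,  (2;(1,1,1,2,2)),  (2;(1,1,2)),  (2;(1,1,2,2)),  (2;(1,2)),  (2;(1,2,2)) ×2,  (3;()),  (3;(1)) ×3,  (3;(1,1)) ×2,  (4;()),  (4;(1)),  (5;(1)) }


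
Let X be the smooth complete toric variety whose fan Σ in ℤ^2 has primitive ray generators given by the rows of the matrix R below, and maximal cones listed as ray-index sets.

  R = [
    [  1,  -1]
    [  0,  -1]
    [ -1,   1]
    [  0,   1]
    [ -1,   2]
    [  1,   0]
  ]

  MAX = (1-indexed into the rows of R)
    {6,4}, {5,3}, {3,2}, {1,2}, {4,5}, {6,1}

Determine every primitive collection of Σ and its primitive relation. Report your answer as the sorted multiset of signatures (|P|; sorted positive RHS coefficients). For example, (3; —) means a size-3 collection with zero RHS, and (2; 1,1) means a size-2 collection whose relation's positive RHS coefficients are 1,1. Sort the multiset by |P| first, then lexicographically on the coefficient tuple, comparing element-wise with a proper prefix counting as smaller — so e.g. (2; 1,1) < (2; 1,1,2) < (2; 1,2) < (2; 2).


9 collections generate NE(X_Σ); each relation:

  {1,3}:  v_{1} + v_{3} = 0  ⟹  sig = (2; —)
  {2,4}:  v_{2} + v_{4} = 0  ⟹  sig = (2; —)
  {1,4}:  v_{1} + v_{4} = v_{6}  ⟹  sig = (2; 1)
  {1,5}:  v_{1} + v_{5} = v_{4}  ⟹  sig = (2; 1)
  {2,5}:  v_{2} + v_{5} = v_{3}  ⟹  sig = (2; 1)
  {2,6}:  v_{2} + v_{6} = v_{1}  ⟹  sig = (2; 1)
  {3,4}:  v_{3} + v_{4} = v_{5}  ⟹  sig = (2; 1)
  {3,6}:  v_{3} + v_{6} = v_{4}  ⟹  sig = (2; 1)
  {5,6}:  v_{5} + v_{6} = 2·v_{4}  ⟹  sig = (2; 2)

Sorted signature multiset PRS(X):
[(2; —), (2; —), (2; 1), (2; 1), (2; 1), (2; 1), (2; 1), (2; 1), (2; 2)]


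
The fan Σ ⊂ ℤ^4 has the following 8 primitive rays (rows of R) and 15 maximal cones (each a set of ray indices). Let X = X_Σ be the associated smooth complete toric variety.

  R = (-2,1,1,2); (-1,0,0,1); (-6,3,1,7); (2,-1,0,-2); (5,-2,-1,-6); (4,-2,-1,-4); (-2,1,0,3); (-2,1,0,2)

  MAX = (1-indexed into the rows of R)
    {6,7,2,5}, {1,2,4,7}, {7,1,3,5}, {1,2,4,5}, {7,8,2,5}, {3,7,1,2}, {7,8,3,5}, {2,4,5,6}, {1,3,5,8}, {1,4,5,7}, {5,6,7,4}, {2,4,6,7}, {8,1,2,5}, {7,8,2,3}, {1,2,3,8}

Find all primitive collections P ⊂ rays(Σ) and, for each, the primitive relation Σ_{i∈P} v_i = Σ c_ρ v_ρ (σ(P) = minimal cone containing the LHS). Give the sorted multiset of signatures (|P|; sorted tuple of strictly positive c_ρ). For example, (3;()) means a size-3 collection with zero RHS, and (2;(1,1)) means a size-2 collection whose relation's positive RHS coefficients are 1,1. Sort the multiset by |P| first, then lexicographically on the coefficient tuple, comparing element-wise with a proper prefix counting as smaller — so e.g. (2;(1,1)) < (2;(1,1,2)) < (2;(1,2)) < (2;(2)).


Minimal non-faces — 9 found among 8 rays, 15 max cones:

  P = {4,8}:  v_{4} + v_{8} = 0  ⟹  sig = (2;())
  P = {1,6}:  v_{1} + v_{6} = v_{4}  ⟹  sig = (2;(1))
  P = {3,6}:  v_{3} + v_{6} = v_{7}  ⟹  sig = (2;(1))
  P = {3,4}:  v_{3} + v_{4} = v_{1} + v_{7}  ⟹  sig = (2;(1,1))
  P = {6,8}:  v_{6} + v_{8} = v_{2} + v_{5} + v_{7}  ⟹  sig = (2;(1,1,1))
  P = {1,7,8}:  v_{1} + v_{7} + v_{8} = v_{3}  ⟹  sig = (3;(1))
  P = {2,3,5}:  v_{2} + v_{3} + v_{5} = v_{8}  ⟹  sig = (3;(1))
  P = {1,2,5,7}:  v_{1} + v_{2} + v_{5} + v_{7} = 0  ⟹  sig = (4;())
  P = {2,4,5,7}:  v_{2} + v_{4} + v_{5} + v_{7} = v_{6}  ⟹  sig = (4;(1))

Hence PRS(X_Σ) =
    |P|=2: 5 collections, coeffs (), (1), (1), (1,1), (1,1,1)
    |P|=3: 2 collections, coeffs (1), (1)
    |P|=4: 2 collections, coeffs (), (1)


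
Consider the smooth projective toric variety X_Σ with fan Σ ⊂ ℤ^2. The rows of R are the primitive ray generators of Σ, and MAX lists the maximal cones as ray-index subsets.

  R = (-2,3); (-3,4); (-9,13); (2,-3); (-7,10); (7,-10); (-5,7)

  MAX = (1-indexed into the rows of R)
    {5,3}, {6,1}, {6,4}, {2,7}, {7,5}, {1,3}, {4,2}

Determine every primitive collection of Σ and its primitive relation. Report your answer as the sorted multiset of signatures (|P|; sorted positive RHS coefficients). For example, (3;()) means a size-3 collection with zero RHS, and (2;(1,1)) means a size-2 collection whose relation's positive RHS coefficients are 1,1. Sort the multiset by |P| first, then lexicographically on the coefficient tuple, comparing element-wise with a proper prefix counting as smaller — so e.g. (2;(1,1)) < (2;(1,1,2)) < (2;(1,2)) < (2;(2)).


|primitive collections| = 14. Relations:

  P = {1,4}:  v_{1} + v_{4} = 0  →  sig = (2;())
  P = {5,6}:  v_{5} + v_{6} = 0  →  sig = (2;())
  P = {1,2}:  v_{1} + v_{2} = v_{7}  →  sig = (2;(1))
  P = {1,5}:  v_{1} + v_{5} = v_{3}  →  sig = (2;(1))
  P = {1,7}:  v_{1} + v_{7} = v_{5}  →  sig = (2;(1))
  P = {3,4}:  v_{3} + v_{4} = v_{5}  →  sig = (2;(1))
  P = {3,6}:  v_{3} + v_{6} = v_{1}  →  sig = (2;(1))
  P = {4,5}:  v_{4} + v_{5} = v_{7}  →  sig = (2;(1))
  P = {4,7}:  v_{4} + v_{7} = v_{2}  →  sig = (2;(1))
  P = {6,7}:  v_{6} + v_{7} = v_{4}  →  sig = (2;(1))
  P = {2,3}:  v_{2} + v_{3} = v_{5} + v_{7}  →  sig = (2;(1,1))
  P = {2,5}:  v_{2} + v_{5} = 2·v_{7}  →  sig = (2;(2))
  P = {2,6}:  v_{2} + v_{6} = 2·v_{4}  →  sig = (2;(2))
  P = {3,7}:  v_{3} + v_{7} = 2·v_{5}  →  sig = (2;(2))

Signatures (|P|; sorted positive RHS coefficients), sorted:
    |P|=2: 14 collections, coeffs (), (), (1), (1), (1), (1), (1), (1), (1), (1), (1,1), (2), (2), (2)


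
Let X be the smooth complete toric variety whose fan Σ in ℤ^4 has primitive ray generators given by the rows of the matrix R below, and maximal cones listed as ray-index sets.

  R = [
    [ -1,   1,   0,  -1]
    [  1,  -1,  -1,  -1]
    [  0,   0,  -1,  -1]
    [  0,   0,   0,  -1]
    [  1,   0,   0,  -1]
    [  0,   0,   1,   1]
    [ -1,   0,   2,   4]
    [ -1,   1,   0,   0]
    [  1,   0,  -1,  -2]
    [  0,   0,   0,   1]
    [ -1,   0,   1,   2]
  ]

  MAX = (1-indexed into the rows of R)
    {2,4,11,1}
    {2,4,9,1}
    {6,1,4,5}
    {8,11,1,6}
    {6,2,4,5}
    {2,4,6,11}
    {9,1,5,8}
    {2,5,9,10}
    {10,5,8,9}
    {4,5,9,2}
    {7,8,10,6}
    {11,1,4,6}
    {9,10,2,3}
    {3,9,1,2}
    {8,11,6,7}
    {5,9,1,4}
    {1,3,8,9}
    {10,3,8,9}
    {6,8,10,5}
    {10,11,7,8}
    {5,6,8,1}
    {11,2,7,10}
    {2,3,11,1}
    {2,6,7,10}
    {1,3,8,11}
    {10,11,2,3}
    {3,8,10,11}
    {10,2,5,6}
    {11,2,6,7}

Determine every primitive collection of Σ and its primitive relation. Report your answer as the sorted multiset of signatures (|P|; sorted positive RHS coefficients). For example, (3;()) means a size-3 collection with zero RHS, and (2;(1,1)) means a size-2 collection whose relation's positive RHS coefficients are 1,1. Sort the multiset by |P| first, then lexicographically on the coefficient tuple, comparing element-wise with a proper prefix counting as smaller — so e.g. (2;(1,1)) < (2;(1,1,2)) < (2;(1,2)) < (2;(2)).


18 collections generate NE(X_Σ); each relation:

  {3,6}:  v_{3} + v_{6} = 0  ⇒ sig = (2;())
  {4,10}:  v_{4} + v_{10} = 0  ⇒ sig = (2;())
  {9,11}:  v_{9} + v_{11} = 0  ⇒ sig = (2;())
  {1,10}:  v_{1} + v_{10} = v_{8}  ⇒ sig = (2;(1))
  {2,8}:  v_{2} + v_{8} = v_{3}  ⇒ sig = (2;(1))
  {3,5}:  v_{3} + v_{5} = v_{9}  ⇒ sig = (2;(1))
  {4,8}:  v_{4} + v_{8} = v_{1}  ⇒ sig = (2;(1))
  {5,11}:  v_{5} + v_{11} = v_{6}  ⇒ sig = (2;(1))
  {6,9}:  v_{6} + v_{9} = v_{5}  ⇒ sig = (2;(1))
  {3,4}:  v_{3} + v_{4} = v_{1} + v_{2}  ⇒ sig = (2;(1,1))
  {3,7}:  v_{3} + v_{7} = v_{10} + v_{11}  ⇒ sig = (2;(1,1))
  {4,7}:  v_{4} + v_{7} = v_{6} + v_{11}  ⇒ sig = (2;(1,1))
  {7,9}:  v_{7} + v_{9} = v_{6} + v_{10}  ⇒ sig = (2;(1,1))
  {1,7}:  v_{1} + v_{7} = v_{6} + v_{8} + v_{11}  ⇒ sig = (2;(1,1,1))
  {5,7}:  v_{5} + v_{7} = 2·v_{6} + v_{10}  ⇒ sig = (2;(1,2))
  {1,2,6}:  v_{1} + v_{2} + v_{6} = v_{4}  ⇒ sig = (3;(1))
  {6,10,11}:  v_{6} + v_{10} + v_{11} = v_{7}  ⇒ sig = (3;(1))
  {1,2,5}:  v_{1} + v_{2} + v_{5} = v_{4} + v_{9}  ⇒ sig = (3;(1,1))

so the primitive-relation signature multiset is
    (2;())
    (2;())
    (2;())
    (2;(1))
    (2;(1))
    (2;(1))
    (2;(1))
    (2;(1))
    (2;(1))
    (2;(1,1))
    (2;(1,1))
    (2;(1,1))
    (2;(1,1))
    (2;(1,1,1))
    (2;(1,2))
    (3;(1))
    (3;(1))
    (3;(1,1))


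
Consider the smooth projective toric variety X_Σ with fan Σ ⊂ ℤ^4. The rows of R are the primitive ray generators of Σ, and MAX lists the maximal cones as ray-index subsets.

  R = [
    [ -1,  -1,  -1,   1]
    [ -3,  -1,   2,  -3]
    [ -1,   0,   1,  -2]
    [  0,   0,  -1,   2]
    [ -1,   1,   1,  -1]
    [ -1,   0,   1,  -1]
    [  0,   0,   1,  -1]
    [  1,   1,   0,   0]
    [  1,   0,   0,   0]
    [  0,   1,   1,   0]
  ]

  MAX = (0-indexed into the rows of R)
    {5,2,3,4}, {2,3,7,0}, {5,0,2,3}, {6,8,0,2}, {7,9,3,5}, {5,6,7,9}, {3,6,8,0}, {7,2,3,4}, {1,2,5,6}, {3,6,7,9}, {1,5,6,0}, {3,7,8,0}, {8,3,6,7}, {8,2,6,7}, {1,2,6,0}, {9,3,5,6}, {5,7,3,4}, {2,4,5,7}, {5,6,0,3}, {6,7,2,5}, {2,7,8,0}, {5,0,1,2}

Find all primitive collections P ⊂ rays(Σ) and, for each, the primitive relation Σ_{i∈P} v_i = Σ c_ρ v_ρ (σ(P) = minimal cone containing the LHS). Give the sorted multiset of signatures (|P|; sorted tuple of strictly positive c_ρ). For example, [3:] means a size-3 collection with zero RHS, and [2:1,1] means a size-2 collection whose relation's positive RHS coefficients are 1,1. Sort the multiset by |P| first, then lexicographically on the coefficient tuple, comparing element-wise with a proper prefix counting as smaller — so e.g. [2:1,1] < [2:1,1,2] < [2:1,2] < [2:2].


20 minimal non-faces of Δ(Σ) (on 10 rays):

  {5,8}:  v_{5} + v_{8} = v_{6}  ⇒ sig = [2:1]
  {0,9}:  v_{0} + v_{9} = v_{3} + v_{5}  ⇒ sig = [2:1,1]
  {1,7}:  v_{1} + v_{7} = v_{2} + v_{5}  ⇒ sig = [2:1,1]
  {4,8}:  v_{4} + v_{8} = v_{5} + v_{7}  ⇒ sig = [2:1,1]
  {1,8}:  v_{1} + v_{8} = v_{0} + v_{2} + 2·v_{6}  ⇒ sig = [2:1,1,2]
  {8,9}:  v_{8} + v_{9} = v_{3} + 2·v_{6} + v_{7}  ⇒ sig = [2:1,1,2]
  {1,3}:  v_{1} + v_{3} = v_{0} + 2·v_{5}  ⇒ sig = [2:1,2]
  {2,9}:  v_{2} + v_{9} = 2·v_{5} + v_{7}  ⇒ sig = [2:1,2]
  {4,6}:  v_{4} + v_{6} = 2·v_{5} + v_{7}  ⇒ sig = [2:1,2]
  {1,4}:  v_{1} + v_{4} = 2·v_{2} + v_{3} + 2·v_{5}  ⇒ sig = [2:1,2,2]
  {4,9}:  v_{4} + v_{9} = v_{3} + 3·v_{5} + 2·v_{7}  ⇒ sig = [2:1,2,3]
  {0,4}:  v_{0} + v_{4} = 2·v_{2} + 2·v_{3}  ⇒ sig = [2:2,2]
  {1,9}:  v_{1} + v_{9} = 3·v_{5}  ⇒ sig = [2:3]
  {0,6,7}:  v_{0} + v_{6} + v_{7} = 0  ⇒ sig = [3:]
  {2,3,8}:  v_{2} + v_{3} + v_{8} = 0  ⇒ sig = [3:]
  {2,3,6}:  v_{2} + v_{3} + v_{6} = v_{5}  ⇒ sig = [3:1]
  {0,5,7}:  v_{0} + v_{5} + v_{7} = v_{2} + v_{3}  ⇒ sig = [3:1,1]
  {0,2,5,6}:  v_{0} + v_{2} + v_{5} + v_{6} = v_{1}  ⇒ sig = [4:1]
  {2,3,5,7}:  v_{2} + v_{3} + v_{5} + v_{7} = v_{4}  ⇒ sig = [4:1]
  {3,5,6,7}:  v_{3} + v_{5} + v_{6} + v_{7} = v_{9}  ⇒ sig = [4:1]

Hence PRS(X_Σ) =
{ [2:1],  [2:1,1] ×3,  [2:1,1,2] ×2,  [2:1,2] ×3,  [2:1,2,2],  [2:1,2,3],  [2:2,2],  [2:3],  [3:] ×2,  [3:1],  [3:1,1],  [4:1] ×3 }


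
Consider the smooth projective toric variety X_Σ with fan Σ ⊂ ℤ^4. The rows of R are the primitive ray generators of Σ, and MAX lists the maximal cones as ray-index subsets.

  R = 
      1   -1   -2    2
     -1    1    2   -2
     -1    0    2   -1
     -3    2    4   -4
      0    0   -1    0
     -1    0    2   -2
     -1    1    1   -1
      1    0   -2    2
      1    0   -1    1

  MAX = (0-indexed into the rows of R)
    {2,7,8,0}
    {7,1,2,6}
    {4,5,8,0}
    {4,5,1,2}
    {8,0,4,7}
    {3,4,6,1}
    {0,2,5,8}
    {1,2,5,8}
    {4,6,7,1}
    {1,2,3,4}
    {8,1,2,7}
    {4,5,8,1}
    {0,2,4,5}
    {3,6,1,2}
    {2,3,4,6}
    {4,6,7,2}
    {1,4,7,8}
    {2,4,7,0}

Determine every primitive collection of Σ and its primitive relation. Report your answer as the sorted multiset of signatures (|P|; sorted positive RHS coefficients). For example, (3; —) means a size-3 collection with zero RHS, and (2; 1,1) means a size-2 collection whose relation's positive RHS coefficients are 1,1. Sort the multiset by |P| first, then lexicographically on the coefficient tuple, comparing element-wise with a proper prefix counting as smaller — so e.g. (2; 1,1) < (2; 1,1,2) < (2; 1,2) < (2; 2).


Primitive collections (12):

  • {0,1}:  v_{0} + v_{1} = 0  ⇒ sig = (2; —)
  • {5,7}:  v_{5} + v_{7} = 0  ⇒ sig = (2; —)
  • {3,8}:  v_{3} + v_{8} = v_{1} + v_{6}  ⇒ sig = (2; 1,1)
  • {6,8}:  v_{6} + v_{8} = v_{1} + v_{7}  ⇒ sig = (2; 1,1)
  • {0,3}:  v_{0} + v_{3} = v_{2} + v_{4} + v_{6}  ⇒ sig = (2; 1,1,1)
  • {0,6}:  v_{0} + v_{6} = v_{2} + v_{4} + v_{7}  ⇒ sig = (2; 1,1,1)
  • {5,6}:  v_{5} + v_{6} = v_{1} + v_{2} + v_{4}  ⇒ sig = (2; 1,1,1)
  • {3,7}:  v_{3} + v_{7} = 2·v_{6}  ⇒ sig = (2; 2)
  • {3,5}:  v_{3} + v_{5} = 2·v_{1} + 2·v_{2} + 2·v_{4}  ⇒ sig = (2; 2,2,2)
  • {2,4,8}:  v_{2} + v_{4} + v_{8} = 0  ⇒ sig = (3; —)
  • {1,2,4,6}:  v_{1} + v_{2} + v_{4} + v_{6} = v_{3}  ⇒ sig = (4; 1)
  • {1,2,4,7}:  v_{1} + v_{2} + v_{4} + v_{7} = v_{6}  ⇒ sig = (4; 1)

Sorted signature multiset PRS(X):
    (2; —)
    (2; —)
    (2; 1,1)
    (2; 1,1)
    (2; 1,1,1)
    (2; 1,1,1)
    (2; 1,1,1)
    (2; 2)
    (2; 2,2,2)
    (3; —)
    (4; 1)
    (4; 1)


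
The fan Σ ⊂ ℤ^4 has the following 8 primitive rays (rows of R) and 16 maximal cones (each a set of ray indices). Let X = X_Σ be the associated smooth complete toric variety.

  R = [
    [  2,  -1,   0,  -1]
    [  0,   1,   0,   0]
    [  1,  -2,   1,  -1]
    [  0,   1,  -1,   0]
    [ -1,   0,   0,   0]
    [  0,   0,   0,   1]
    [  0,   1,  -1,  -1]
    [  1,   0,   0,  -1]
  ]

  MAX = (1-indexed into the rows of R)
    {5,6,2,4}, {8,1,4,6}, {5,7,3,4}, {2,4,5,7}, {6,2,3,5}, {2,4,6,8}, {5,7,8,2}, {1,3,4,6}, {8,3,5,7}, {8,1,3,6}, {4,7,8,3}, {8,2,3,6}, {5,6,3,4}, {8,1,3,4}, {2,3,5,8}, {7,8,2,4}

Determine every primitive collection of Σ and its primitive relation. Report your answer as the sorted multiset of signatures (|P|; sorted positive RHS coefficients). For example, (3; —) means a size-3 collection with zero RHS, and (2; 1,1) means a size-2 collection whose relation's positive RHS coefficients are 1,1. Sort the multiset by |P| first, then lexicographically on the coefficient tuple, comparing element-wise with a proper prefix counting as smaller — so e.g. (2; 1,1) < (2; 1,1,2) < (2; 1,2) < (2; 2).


The 9 primitive collections of Σ (r=8, n=4):

  {6,7}:  v_{6} + v_{7} = v_{4} ; sig = (2; 1)
  {1,5}:  v_{1} + v_{5} = v_{3} + v_{4} ; sig = (2; 1,1)
  {1,7}:  v_{1} + v_{7} = v_{3} + 2·v_{4} + v_{8} ; sig = (2; 1,1,2)
  {1,2}:  v_{1} + v_{2} = v_{6} + 2·v_{8} ; sig = (2; 1,2)
  {5,6,8}:  v_{5} + v_{6} + v_{8} = 0 ; sig = (3; —)
  {2,3,4}:  v_{2} + v_{3} + v_{4} = v_{8} ; sig = (3; 1)
  {4,5,8}:  v_{4} + v_{5} + v_{8} = v_{7} ; sig = (3; 1)
  {2,3,7}:  v_{2} + v_{3} + v_{7} = v_{5} + 2·v_{8} ; sig = (3; 1,2)
  {3,4,6,8}:  v_{3} + v_{4} + v_{6} + v_{8} = v_{1} ; sig = (4; 1)

Hence PRS(X_Σ) =
    |P|=2: 4 collections, coeffs (1), (1,1), (1,1,2), (1,2)
    |P|=3: 4 collections, coeffs (), (1), (1), (1,2)
    |P|=4: 1 collection, coeffs (1)
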